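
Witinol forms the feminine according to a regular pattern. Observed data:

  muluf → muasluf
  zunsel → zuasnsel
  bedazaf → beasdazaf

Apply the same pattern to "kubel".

Every pair shown (muluf → muasluf, zunsel → zuasnsel, bedazaf → beasdazaf) follows the same rule: insert -as- after the first vowel.
So kubel → kuasbel.

kuasbel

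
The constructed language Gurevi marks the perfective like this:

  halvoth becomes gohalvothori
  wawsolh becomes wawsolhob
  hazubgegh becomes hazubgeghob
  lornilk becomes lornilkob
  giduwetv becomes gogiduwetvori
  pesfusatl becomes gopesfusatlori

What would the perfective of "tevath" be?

gotevathori

"tevath" has second-to-last letter 't'. The stems whose second-to-last letter is 't' (pesfusatl → gopesfusatlori, giduwetv → gogiduwetvori, halvoth → gohalvothori) add go- … -ori around the stem.
The other pattern: stems whose second-to-last letter is 'g' or 'l' add -ob.
So tevath → gotevathori.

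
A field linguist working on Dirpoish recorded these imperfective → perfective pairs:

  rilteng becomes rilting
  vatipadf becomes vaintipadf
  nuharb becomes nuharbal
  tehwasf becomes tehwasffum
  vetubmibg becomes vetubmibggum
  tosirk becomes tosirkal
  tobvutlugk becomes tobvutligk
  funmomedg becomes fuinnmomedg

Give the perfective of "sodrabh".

funmomedg and vetubmibg both end in -g yet inflect differently (fuinnmomedg, vetubmibggum), so the final letter is not what conditions the rule; the second-to-last letter is.
"sodrabh" has second-to-last letter 'b'. The one such stem in the data (vetubmibg → vetubmibggum) doubles the final consonant and adds -um (as does tehwasf), so the same rule applies.
The other patterns: stems whose second-to-last letter is 'd' insert -in- after the first vowel; stems whose second-to-last letter is 'r' add -al; stems whose second-to-last letter is 'g' or 'n' change the last vowel to 'i'.
So sodrabh → sodrabhhum.

sodrabhhum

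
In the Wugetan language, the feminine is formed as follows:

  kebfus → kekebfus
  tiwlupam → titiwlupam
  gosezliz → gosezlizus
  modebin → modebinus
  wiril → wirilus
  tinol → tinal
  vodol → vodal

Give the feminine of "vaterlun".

vavaterlun

wiril and tinol both end in -l yet inflect differently (wirilus, tinal), so the final letter is not what conditions the rule; the last vowel is.
"vaterlun" has last vowel 'u'. The one such stem in the data (kebfus → kekebfus) repeats the first consonant+vowel as a prefix (as does tiwlupam), so the same rule applies.
So vaterlun → vavaterlun.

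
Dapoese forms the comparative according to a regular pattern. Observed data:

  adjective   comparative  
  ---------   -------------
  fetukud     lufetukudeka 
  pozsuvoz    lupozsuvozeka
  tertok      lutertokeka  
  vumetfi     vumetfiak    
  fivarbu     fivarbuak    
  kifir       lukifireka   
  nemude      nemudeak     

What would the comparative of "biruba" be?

birubaak

fivarbu and fetukud both have last vowel 'u' yet inflect differently (fivarbuak, lufetukudeka), so the last vowel is not what conditions the rule; whether the stem ends in a vowel or a consonant is.
"biruba" ends in a vowel. The stems ending in a vowel (vumetfi → vumetfiak, nemude → nemudeak, fivarbu → fivarbuak) add -ak.
So biruba → birubaak.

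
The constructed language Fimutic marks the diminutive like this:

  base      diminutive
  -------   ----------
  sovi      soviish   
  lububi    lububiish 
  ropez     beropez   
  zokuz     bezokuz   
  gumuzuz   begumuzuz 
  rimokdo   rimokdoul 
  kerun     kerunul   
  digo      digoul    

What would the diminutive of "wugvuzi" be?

wugvuziish

zokuz and kerun both have last vowel 'u' yet inflect differently (bezokuz, kerunul), so the last vowel is not what conditions the rule; the final letter is.
"wugvuzi" ends in -i. The stems ending in -i (sovi → soviish, lububi → lububiish) add -ish.
So wugvuzi → wugvuziish.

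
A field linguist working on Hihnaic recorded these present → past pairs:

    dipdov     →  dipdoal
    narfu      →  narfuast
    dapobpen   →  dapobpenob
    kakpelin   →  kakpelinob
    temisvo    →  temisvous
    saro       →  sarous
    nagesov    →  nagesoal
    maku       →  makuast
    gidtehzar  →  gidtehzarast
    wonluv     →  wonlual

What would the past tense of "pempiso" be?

"pempiso" ends in -o. The stems ending in -o (temisvo → temisvous, saro → sarous) add -us.
So pempiso → pempisous.

pempisous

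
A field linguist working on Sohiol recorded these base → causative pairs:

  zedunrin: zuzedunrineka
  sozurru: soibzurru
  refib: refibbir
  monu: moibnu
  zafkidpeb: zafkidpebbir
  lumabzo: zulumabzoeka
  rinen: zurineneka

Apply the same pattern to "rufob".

rufobbir

refib and zedunrin both have last vowel 'i' yet inflect differently (refibbir, zuzedunrineka), so the last vowel is not what conditions the rule; the final letter is.
"rufob" ends in -b. The stems ending in -b (refib → refibbir, zafkidpeb → zafkidpebbir) double the final consonant and add -ir.
The other patterns: stems ending in -u insert -ib- after the first vowel; stems ending in -n or -o add zu- … -eka around the stem.
So rufob → rufobbir.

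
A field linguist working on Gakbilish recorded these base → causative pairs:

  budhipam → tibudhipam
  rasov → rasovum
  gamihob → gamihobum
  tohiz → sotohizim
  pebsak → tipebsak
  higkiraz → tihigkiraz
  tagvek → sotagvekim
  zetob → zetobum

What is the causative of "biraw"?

pebsak and tagvek both end in -k yet inflect differently (tipebsak, sotagvekim), so the final letter is not what conditions the rule; the last vowel is.
"biraw" has last vowel 'a'. The stems whose last vowel is 'a' (pebsak → tipebsak, higkiraz → tihigkiraz, budhipam → tibudhipam) add the prefix ti-.
So biraw → tibiraw.

tibiraw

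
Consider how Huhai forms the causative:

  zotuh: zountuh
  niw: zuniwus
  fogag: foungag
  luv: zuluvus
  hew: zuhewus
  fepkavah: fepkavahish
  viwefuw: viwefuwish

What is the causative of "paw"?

zupawus

zotuh and fepkavah both end in -h yet inflect differently (zountuh, fepkavahish), so the final letter is not what conditions the rule; the number of vowels is.
"paw" has 1 vowel. The stems with 1 vowel (niw → zuniwus, hew → zuhewus, luv → zuluvus) add zu- … -us around the stem.
So paw → zupawus.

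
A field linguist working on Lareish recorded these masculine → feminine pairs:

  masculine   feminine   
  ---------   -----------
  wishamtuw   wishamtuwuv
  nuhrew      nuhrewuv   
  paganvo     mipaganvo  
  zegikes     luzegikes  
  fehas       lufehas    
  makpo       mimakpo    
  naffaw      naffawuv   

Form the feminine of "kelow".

kelowuv

naffaw and fehas both have last vowel 'a' yet inflect differently (naffawuv, lufehas), so the last vowel is not what conditions the rule; the final letter is.
"kelow" ends in -w. The stems ending in -w (nuhrew → nuhrewuv, wishamtuw → wishamtuwuv, naffaw → naffawuv) add -uv.
The other patterns: stems ending in -s add the prefix lu-; stems ending in -o add the prefix mi-.
So kelow → kelowuv.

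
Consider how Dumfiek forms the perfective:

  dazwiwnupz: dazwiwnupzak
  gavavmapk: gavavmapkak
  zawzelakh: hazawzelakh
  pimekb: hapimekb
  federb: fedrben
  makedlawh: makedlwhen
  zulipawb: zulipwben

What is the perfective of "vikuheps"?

vikuhepsak

pimekb and federb both end in -b yet inflect differently (hapimekb, fedrben), so the final letter is not what conditions the rule; the second-to-last letter is.
"vikuheps" has second-to-last letter 'p'. The stems whose second-to-last letter is 'p' (dazwiwnupz → dazwiwnupzak, gavavmapk → gavavmapkak) add -ak.
The other patterns: stems whose second-to-last letter is 'k' add the prefix ha-; stems whose second-to-last letter is 'r' or 'w' delete the last vowel and add -en.
So vikuheps → vikuhepsak.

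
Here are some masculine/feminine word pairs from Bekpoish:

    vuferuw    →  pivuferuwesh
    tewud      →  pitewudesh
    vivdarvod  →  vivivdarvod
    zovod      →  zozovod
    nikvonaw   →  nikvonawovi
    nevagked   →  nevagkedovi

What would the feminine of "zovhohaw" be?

tewud and vivdarvod both end in -d yet inflect differently (pitewudesh, vivivdarvod), so the final letter is not what conditions the rule; the last vowel is.
"zovhohaw" has last vowel 'a'. The one such stem in the data (nikvonaw → nikvonawovi) adds -ovi, so the same rule applies.
The other patterns: stems whose last vowel is 'u' add pi- … -esh around the stem; stems whose last vowel is 'o' repeat the first consonant+vowel as a prefix.
So zovhohaw → zovhohawovi.

zovhohawovi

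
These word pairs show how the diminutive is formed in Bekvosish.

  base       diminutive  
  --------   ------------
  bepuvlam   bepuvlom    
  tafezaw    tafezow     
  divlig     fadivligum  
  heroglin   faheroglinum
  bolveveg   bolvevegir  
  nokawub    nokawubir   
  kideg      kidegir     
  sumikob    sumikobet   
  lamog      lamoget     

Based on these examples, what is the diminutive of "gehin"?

divlig and bolveveg both end in -g yet inflect differently (fadivligum, bolvevegir), so the final letter is not what conditions the rule; the last vowel is.
"gehin" has last vowel 'i'. The stems whose last vowel is 'i' (divlig → fadivligum, heroglin → faheroglinum) add fa- … -um around the stem.
The other patterns: stems whose last vowel is 'a' change the last vowel to 'o'; stems whose last vowel is 'e' or 'u' add -ir; stems whose last vowel is 'o' add -et.
So gehin → fagehinum.

fagehinum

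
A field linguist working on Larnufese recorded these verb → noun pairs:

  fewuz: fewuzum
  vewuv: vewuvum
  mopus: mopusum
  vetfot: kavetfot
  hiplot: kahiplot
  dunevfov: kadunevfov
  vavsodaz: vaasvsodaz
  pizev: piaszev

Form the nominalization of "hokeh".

"hokeh" has last vowel 'e'. The one such stem in the data (pizev → piaszev) inserts -as- after the first vowel (as does vavsodaz), so the same rule applies.
The other patterns: stems whose last vowel is 'u' add -um; stems whose last vowel is 'o' add the prefix ka-.
So hokeh → hoaskeh.

hoaskeh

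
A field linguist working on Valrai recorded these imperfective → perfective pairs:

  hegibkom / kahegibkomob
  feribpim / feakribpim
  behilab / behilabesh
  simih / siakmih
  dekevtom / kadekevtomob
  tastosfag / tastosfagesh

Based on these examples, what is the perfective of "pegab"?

pegabesh

dekevtom and feribpim both end in -m yet inflect differently (kadekevtomob, feakribpim), so the final letter is not what conditions the rule; the last vowel is.
"pegab" has last vowel 'a'. The stems whose last vowel is 'a' (behilab → behilabesh, tastosfag → tastosfagesh) add -esh.
The other patterns: stems whose last vowel is 'o' add ka- … -ob around the stem; stems whose last vowel is 'i' insert -ak- after the first vowel.
So pegab → pegabesh.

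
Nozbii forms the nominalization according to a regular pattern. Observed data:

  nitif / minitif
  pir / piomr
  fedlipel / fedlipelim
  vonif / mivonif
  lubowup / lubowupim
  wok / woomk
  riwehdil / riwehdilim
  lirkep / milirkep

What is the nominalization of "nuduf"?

"nuduf" has 2 vowels. The stems with 2 vowels (vonif → mivonif, nitif → minitif, lirkep → milirkep) add the prefix mi-.
So nuduf → minuduf.

minuduf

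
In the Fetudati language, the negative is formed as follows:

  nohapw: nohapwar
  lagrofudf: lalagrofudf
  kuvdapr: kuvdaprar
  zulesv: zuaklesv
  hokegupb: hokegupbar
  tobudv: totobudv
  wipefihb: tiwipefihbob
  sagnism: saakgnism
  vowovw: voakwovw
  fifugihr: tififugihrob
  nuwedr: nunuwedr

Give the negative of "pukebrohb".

tipukebrohbob

nuwedr and fifugihr both end in -r yet inflect differently (nunuwedr, tififugihrob), so the final letter is not what conditions the rule; the second-to-last letter is.
"pukebrohb" has second-to-last letter 'h'. The stems whose second-to-last letter is 'h' (fifugihr → tififugihrob, wipefihb → tiwipefihbob) add ti- … -ob around the stem.
The other patterns: stems whose second-to-last letter is 'd' repeat the first consonant+vowel as a prefix; stems whose second-to-last letter is 'p' add -ar; stems whose second-to-last letter is 's' or 'v' insert -ak- after the first vowel.
So pukebrohb → tipukebrohbob.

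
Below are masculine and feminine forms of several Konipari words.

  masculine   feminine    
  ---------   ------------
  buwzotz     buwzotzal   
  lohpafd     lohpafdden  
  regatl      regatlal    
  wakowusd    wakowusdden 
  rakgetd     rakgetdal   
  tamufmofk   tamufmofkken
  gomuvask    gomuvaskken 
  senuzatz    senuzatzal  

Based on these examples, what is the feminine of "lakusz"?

rakgetd and lohpafd both end in -d yet inflect differently (rakgetdal, lohpafdden), so the final letter is not what conditions the rule; the second-to-last letter is.
"lakusz" has second-to-last letter 's'. The stems whose second-to-last letter is 's' (wakowusd → wakowusdden, gomuvask → gomuvaskken) double the final consonant and add -en.
The other pattern: stems whose second-to-last letter is 't' add -al.
So lakusz → lakuszzen.

lakuszzen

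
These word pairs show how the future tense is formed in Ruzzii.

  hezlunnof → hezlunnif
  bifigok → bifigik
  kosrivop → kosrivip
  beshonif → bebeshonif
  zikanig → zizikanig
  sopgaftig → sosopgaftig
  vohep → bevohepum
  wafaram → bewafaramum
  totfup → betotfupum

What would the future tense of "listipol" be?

"listipol" has last vowel 'o'. The stems whose last vowel is 'o' (hezlunnof → hezlunnif, bifigok → bifigik, kosrivop → kosrivip) change the last vowel to 'i'.
The other patterns: stems whose last vowel is 'i' repeat the first consonant+vowel as a prefix; stems whose last vowel is 'a', 'e' or 'u' add be- … -um around the stem.
So listipol → listipil.

listipil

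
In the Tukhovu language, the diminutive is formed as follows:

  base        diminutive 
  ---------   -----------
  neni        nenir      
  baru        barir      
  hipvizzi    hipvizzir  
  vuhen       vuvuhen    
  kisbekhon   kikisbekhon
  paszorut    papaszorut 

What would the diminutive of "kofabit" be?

baru and paszorut both have last vowel 'u' yet inflect differently (barir, papaszorut), so the last vowel is not what conditions the rule; whether the stem ends in a vowel or a consonant is.
"kofabit" ends in a consonant. The stems ending in a consonant (vuhen → vuvuhen, kisbekhon → kikisbekhon, paszorut → papaszorut) repeat the first consonant+vowel as a prefix.
So kofabit → kokofabit.

kokofabit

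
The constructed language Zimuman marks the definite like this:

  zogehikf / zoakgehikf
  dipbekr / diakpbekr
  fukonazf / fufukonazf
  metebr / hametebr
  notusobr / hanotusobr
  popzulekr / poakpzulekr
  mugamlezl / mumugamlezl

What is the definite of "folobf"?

metebr and dipbekr both end in -r yet inflect differently (hametebr, diakpbekr), so the final letter is not what conditions the rule; the second-to-last letter is.
"folobf" has second-to-last letter 'b'. The stems whose second-to-last letter is 'b' (metebr → hametebr, notusobr → hanotusobr) add the prefix ha-.
So folobf → hafolobf.

hafolobf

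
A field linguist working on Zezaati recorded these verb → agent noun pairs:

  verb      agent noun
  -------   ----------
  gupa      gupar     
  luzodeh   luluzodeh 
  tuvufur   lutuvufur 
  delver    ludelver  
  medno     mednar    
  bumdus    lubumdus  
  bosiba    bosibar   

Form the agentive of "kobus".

lukobus

bumdus and bosiba both begin with b- yet inflect differently (lubumdus, bosibar), so the first letter is not what conditions the rule; whether the stem ends in a vowel or a consonant is.
"kobus" ends in a consonant. The stems ending in a consonant (tuvufur → lutuvufur, bumdus → lubumdus, luzodeh → luluzodeh) add the prefix lu-.
So kobus → lukobus.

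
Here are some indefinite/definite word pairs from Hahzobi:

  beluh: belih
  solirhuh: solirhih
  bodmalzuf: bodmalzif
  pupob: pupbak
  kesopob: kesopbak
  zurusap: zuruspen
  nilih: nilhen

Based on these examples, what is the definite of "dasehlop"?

"dasehlop" has last vowel 'o'. The stems whose last vowel is 'o' (pupob → pupbak, kesopob → kesopbak) delete the last vowel and add -ak.
The other patterns: stems whose last vowel is 'u' change the last vowel to 'i'; stems whose last vowel is 'a' or 'i' delete the last vowel and add -en.
So dasehlop → dasehlpak.

dasehlpak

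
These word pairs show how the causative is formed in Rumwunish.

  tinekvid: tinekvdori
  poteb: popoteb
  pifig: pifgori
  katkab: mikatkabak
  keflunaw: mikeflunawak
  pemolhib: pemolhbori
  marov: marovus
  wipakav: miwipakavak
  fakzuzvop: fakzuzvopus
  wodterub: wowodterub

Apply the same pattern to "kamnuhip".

"kamnuhip" has last vowel 'i'. The stems whose last vowel is 'i' (tinekvid → tinekvdori, pifig → pifgori, pemolhib → pemolhbori) delete the last vowel and add -ori.
The other patterns: stems whose last vowel is 'o' add -us; stems whose last vowel is 'a' add mi- … -ak around the stem; stems whose last vowel is 'e' or 'u' repeat the first consonant+vowel as a prefix.
So kamnuhip → kamnuhpori.

kamnuhpori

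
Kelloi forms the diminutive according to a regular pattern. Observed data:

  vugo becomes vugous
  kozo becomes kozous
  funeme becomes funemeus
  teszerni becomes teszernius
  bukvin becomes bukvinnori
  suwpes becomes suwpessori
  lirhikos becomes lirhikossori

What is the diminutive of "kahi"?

kahius

"kahi" ends in a vowel. The stems ending in a vowel (vugo → vugous, kozo → kozous, funeme → funemeus) add -us.
So kahi → kahius.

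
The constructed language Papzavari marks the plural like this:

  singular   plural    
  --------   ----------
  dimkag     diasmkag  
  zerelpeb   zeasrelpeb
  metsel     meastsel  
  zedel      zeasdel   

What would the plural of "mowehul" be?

Every pair shown (dimkag → diasmkag, zerelpeb → zeasrelpeb, metsel → meastsel, …) follows the same rule: insert -as- after the first vowel.
So mowehul → moaswehul.

moaswehul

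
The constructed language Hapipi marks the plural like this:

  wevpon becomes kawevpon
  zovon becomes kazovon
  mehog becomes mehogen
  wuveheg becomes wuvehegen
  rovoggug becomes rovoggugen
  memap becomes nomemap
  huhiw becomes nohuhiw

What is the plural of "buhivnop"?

wevpon and mehog both have last vowel 'o' yet inflect differently (kawevpon, mehogen), so the last vowel is not what conditions the rule; the final letter is.
"buhivnop" ends in -p. The one such stem in the data (memap → nomemap) adds the prefix no-, so the same rule applies.
So buhivnop → nobuhivnop.

nobuhivnop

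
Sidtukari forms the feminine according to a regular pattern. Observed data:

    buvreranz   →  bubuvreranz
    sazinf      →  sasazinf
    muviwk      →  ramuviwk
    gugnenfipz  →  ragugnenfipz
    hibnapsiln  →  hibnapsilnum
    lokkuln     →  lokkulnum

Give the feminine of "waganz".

"waganz" has second-to-last letter 'n'. The stems whose second-to-last letter is 'n' (buvreranz → bubuvreranz, sazinf → sasazinf) repeat the first consonant+vowel as a prefix.
So waganz → wawaganz.

wawaganz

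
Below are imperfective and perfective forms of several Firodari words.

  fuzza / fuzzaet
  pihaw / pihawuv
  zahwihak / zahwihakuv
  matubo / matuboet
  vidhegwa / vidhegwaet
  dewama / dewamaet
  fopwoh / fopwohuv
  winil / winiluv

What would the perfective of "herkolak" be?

fuzza and pihaw both have last vowel 'a' yet inflect differently (fuzzaet, pihawuv), so the last vowel is not what conditions the rule; whether the stem ends in a vowel or a consonant is.
"herkolak" ends in a consonant. The stems ending in a consonant (pihaw → pihawuv, fopwoh → fopwohuv, zahwihak → zahwihakuv) add -uv.
The other pattern: stems ending in a vowel add -et.
So herkolak → herkolakuv.

herkolakuv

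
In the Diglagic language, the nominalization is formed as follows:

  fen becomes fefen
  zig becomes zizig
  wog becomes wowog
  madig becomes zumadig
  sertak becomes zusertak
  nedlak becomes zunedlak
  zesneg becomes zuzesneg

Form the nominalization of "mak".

mamak

zig and madig both end in -g yet inflect differently (zizig, zumadig), so the final letter is not what conditions the rule; the number of vowels is.
"mak" has 1 vowel. The stems with 1 vowel (fen → fefen, zig → zizig, wog → wowog) repeat the first consonant+vowel as a prefix.
The other pattern: stems with 2 vowels add the prefix zu-.
So mak → mamak.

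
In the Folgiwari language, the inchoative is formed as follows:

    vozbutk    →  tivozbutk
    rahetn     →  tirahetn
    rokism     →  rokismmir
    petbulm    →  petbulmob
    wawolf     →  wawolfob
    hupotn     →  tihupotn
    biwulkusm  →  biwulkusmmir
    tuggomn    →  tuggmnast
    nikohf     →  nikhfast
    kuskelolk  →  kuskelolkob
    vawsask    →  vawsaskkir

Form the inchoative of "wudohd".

vozbutk and vawsask both end in -k yet inflect differently (tivozbutk, vawsaskkir), so the final letter is not what conditions the rule; the second-to-last letter is.
"wudohd" has second-to-last letter 'h'. The one such stem in the data (nikohf → nikhfast) deletes the last vowel and adds -ast (as does tuggomn), so the same rule applies.
So wudohd → wudhdast.

wudhdast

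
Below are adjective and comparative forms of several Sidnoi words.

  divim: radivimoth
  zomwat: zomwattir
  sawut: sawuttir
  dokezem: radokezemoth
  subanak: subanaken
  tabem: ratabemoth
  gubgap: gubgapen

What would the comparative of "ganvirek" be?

ganvireken

zomwat and gubgap both have last vowel 'a' yet inflect differently (zomwattir, gubgapen), so the last vowel is not what conditions the rule; the final letter is.
"ganvirek" ends in -k. The one such stem in the data (subanak → subanaken) adds -en, so the same rule applies.
So ganvirek → ganvireken.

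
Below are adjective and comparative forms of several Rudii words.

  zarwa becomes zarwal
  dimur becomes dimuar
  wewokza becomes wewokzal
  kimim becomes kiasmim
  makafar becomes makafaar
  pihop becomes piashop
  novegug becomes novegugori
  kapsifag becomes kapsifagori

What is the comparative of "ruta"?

rutal

kapsifag and makafar both have last vowel 'a' yet inflect differently (kapsifagori, makafaar), so the last vowel is not what conditions the rule; the final letter is.
"ruta" ends in -a. The stems ending in -a (wewokza → wewokzal, zarwa → zarwal) drop the final letter and add -al.
So ruta → rutal.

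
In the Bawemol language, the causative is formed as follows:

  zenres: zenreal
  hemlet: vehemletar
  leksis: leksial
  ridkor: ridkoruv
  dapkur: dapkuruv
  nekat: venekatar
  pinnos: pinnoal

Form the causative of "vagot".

vevagotar

"vagot" ends in -t. The stems ending in -t (nekat → venekatar, hemlet → vehemletar) add ve- … -ar around the stem.
So vagot → vevagotar.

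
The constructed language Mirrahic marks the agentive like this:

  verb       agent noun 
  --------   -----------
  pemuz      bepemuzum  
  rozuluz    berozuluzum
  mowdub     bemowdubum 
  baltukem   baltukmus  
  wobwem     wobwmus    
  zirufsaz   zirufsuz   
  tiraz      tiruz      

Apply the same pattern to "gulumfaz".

pemuz and zirufsaz both end in -z yet inflect differently (bepemuzum, zirufsuz), so the final letter is not what conditions the rule; the last vowel is.
"gulumfaz" has last vowel 'a'. The stems whose last vowel is 'a' (zirufsaz → zirufsuz, tiraz → tiruz) change the last vowel to 'u'.
So gulumfaz → gulumfuz.

gulumfuz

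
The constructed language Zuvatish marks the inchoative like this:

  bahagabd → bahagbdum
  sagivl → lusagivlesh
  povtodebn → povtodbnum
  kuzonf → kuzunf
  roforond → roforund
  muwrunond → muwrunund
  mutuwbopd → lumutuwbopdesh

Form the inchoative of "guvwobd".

"guvwobd" has second-to-last letter 'b'. The stems whose second-to-last letter is 'b' (bahagabd → bahagbdum, povtodebn → povtodbnum) delete the last vowel and add -um.
So guvwobd → guvwbdum.

guvwbdum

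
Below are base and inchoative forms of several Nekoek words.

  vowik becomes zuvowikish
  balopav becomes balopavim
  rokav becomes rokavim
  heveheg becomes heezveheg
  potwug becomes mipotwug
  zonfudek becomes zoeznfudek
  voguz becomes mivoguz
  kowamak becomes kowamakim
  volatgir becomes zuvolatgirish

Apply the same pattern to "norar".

norarim

potwug and heveheg both end in -g yet inflect differently (mipotwug, heezveheg), so the final letter is not what conditions the rule; the last vowel is.
"norar" has last vowel 'a'. The stems whose last vowel is 'a' (balopav → balopavim, rokav → rokavim, kowamak → kowamakim) add -im.
The other patterns: stems whose last vowel is 'u' add the prefix mi-; stems whose last vowel is 'i' add zu- … -ish around the stem; stems whose last vowel is 'e' insert -ez- after the first vowel.
So norar → norarim.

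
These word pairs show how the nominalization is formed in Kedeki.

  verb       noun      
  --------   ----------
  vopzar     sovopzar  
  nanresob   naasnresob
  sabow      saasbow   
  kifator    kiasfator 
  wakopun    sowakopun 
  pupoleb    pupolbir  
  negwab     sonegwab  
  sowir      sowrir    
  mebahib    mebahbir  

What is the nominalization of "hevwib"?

"hevwib" has last vowel 'i'. The stems whose last vowel is 'i' (mebahib → mebahbir, sowir → sowrir) delete the last vowel and add -ir.
The other patterns: stems whose last vowel is 'o' insert -as- after the first vowel; stems whose last vowel is 'a' or 'u' add the prefix so-.
So hevwib → hevwbir.

hevwbir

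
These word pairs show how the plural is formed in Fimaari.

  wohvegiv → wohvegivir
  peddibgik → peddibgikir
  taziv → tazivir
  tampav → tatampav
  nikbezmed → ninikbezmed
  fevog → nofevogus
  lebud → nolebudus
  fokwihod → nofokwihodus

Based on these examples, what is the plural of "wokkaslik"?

"wokkaslik" has last vowel 'i'. The stems whose last vowel is 'i' (wohvegiv → wohvegivir, peddibgik → peddibgikir, taziv → tazivir) add -ir.
The other patterns: stems whose last vowel is 'a' or 'e' repeat the first consonant+vowel as a prefix; stems whose last vowel is 'o' or 'u' add no- … -us around the stem.
So wokkaslik → wokkaslikir.

wokkaslikir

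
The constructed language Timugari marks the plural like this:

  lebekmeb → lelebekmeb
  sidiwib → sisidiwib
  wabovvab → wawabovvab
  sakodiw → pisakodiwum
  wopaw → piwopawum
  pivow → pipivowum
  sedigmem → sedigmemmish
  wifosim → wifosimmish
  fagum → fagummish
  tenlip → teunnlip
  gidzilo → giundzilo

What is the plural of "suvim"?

sidiwib and sakodiw both have last vowel 'i' yet inflect differently (sisidiwib, pisakodiwum), so the last vowel is not what conditions the rule; the final letter is.
"suvim" ends in -m. The stems ending in -m (sedigmem → sedigmemmish, wifosim → wifosimmish, fagum → fagummish) double the final consonant and add -ish.
So suvim → suvimmish.

suvimmish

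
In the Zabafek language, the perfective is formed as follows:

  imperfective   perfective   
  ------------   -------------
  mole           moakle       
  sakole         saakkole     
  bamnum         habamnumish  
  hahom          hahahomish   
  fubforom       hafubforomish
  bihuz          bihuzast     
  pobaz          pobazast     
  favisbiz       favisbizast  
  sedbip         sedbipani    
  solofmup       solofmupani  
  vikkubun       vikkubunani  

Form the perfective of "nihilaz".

nihilazast

bamnum and bihuz both have last vowel 'u' yet inflect differently (habamnumish, bihuzast), so the last vowel is not what conditions the rule; the final letter is.
"nihilaz" ends in -z. The stems ending in -z (bihuz → bihuzast, pobaz → pobazast, favisbiz → favisbizast) add -ast.
The other patterns: stems ending in -e insert -ak- after the first vowel; stems ending in -m add ha- … -ish around the stem; stems ending in -n or -p add -ani.
So nihilaz → nihilazast.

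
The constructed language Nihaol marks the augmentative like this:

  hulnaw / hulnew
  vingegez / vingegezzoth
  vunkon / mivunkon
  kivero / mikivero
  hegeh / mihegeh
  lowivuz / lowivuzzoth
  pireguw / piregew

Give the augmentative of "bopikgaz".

bopikgazzoth

pireguw and lowivuz both have last vowel 'u' yet inflect differently (piregew, lowivuzzoth), so the last vowel is not what conditions the rule; the final letter is.
"bopikgaz" ends in -z. The stems ending in -z (lowivuz → lowivuzzoth, vingegez → vingegezzoth) double the final consonant and add -oth.
So bopikgaz → bopikgazzoth.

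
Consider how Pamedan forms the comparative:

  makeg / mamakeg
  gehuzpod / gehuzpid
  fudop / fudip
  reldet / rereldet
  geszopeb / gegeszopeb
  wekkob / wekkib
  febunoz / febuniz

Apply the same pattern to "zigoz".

zigiz

wekkob and geszopeb both end in -b yet inflect differently (wekkib, gegeszopeb), so the final letter is not what conditions the rule; the last vowel is.
"zigoz" has last vowel 'o'. The stems whose last vowel is 'o' (gehuzpod → gehuzpid, wekkob → wekkib, fudop → fudip) change the last vowel to 'i'.
The other pattern: stems whose last vowel is 'e' repeat the first consonant+vowel as a prefix.
So zigoz → zigiz.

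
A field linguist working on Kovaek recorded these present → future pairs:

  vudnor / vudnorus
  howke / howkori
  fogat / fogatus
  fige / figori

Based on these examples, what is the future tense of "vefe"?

vefori

"vefe" ends in a vowel. The stems ending in a vowel (howke → howkori, fige → figori) drop the final letter and add -ori.
The other pattern: stems ending in a consonant add -us.
So vefe → vefori.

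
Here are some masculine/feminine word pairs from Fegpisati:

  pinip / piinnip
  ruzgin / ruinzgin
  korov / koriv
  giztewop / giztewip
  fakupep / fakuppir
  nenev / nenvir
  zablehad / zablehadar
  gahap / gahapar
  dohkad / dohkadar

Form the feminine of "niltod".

niltid

pinip and giztewop both end in -p yet inflect differently (piinnip, giztewip), so the final letter is not what conditions the rule; the last vowel is.
"niltod" has last vowel 'o'. The stems whose last vowel is 'o' (korov → koriv, giztewop → giztewip) change the last vowel to 'i'.
The other patterns: stems whose last vowel is 'i' insert -in- after the first vowel; stems whose last vowel is 'e' delete the last vowel and add -ir; stems whose last vowel is 'a' add -ar.
So niltod → niltid.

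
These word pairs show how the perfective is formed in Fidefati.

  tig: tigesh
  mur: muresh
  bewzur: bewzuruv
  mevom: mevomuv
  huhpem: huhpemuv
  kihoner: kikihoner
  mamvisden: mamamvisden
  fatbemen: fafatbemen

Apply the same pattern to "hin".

mur and bewzur both end in -r yet inflect differently (muresh, bewzuruv), so the final letter is not what conditions the rule; the number of vowels is.
"hin" has 1 vowel. The stems with 1 vowel (tig → tigesh, mur → muresh) add -esh.
The other patterns: stems with 2 vowels add -uv; stems with 3 vowels repeat the first consonant+vowel as a prefix.
So hin → hinesh.

hinesh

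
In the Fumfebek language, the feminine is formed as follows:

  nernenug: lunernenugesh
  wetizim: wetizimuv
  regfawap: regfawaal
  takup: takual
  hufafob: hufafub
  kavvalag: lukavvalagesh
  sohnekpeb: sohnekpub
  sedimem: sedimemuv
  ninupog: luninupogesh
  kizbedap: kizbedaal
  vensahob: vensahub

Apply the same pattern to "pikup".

hufafob and ninupog both have last vowel 'o' yet inflect differently (hufafub, luninupogesh), so the last vowel is not what conditions the rule; the final letter is.
"pikup" ends in -p. The stems ending in -p (kizbedap → kizbedaal, takup → takual, regfawap → regfawaal) drop the final letter and add -al.
The other patterns: stems ending in -b change the last vowel to 'u'; stems ending in -g add lu- … -esh around the stem; stems ending in -m add -uv.
So pikup → pikual.

pikual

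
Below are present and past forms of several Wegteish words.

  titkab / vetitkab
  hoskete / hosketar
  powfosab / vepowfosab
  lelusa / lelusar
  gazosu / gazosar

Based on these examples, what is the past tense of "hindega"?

hindegar

"hindega" ends in a vowel. The stems ending in a vowel (gazosu → gazosar, lelusa → lelusar, hoskete → hosketar) drop the final letter and add -ar.
So hindega → hindegar.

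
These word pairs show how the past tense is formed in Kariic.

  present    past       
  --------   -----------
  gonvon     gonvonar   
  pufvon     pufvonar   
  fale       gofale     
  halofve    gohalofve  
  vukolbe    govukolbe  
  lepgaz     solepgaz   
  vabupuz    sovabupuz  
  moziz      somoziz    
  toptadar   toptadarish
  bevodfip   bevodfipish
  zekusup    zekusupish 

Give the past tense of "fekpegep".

lepgaz and toptadar both have last vowel 'a' yet inflect differently (solepgaz, toptadarish), so the last vowel is not what conditions the rule; the final letter is.
"fekpegep" ends in -p. The stems ending in -p (bevodfip → bevodfipish, zekusup → zekusupish) add -ish.
So fekpegep → fekpegepish.

fekpegepish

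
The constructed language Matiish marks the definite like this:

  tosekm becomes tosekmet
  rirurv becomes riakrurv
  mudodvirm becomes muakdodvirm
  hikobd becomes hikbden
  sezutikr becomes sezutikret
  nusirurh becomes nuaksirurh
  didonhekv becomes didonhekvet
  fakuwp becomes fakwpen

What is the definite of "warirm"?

waakrirm

"warirm" has second-to-last letter 'r'. The stems whose second-to-last letter is 'r' (rirurv → riakrurv, mudodvirm → muakdodvirm, nusirurh → nuaksirurh) insert -ak- after the first vowel.
So warirm → waakrirm.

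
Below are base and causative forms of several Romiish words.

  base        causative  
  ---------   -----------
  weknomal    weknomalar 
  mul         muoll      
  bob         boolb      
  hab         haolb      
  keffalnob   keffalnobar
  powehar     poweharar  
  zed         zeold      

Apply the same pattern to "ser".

seolr

"ser" has 1 vowel. The stems with 1 vowel (mul → muoll, bob → boolb, zed → zeold) insert -ol- after the first vowel.
The other pattern: stems with 3 vowels add -ar.
So ser → seolr.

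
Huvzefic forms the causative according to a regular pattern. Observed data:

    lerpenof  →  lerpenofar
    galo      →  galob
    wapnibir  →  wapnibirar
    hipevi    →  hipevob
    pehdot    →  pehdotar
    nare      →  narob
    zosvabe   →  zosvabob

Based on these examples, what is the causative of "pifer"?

piferar

wapnibir and hipevi both have last vowel 'i' yet inflect differently (wapnibirar, hipevob), so the last vowel is not what conditions the rule; whether the stem ends in a vowel or a consonant is.
"pifer" ends in a consonant. The stems ending in a consonant (pehdot → pehdotar, lerpenof → lerpenofar, wapnibir → wapnibirar) add -ar.
The other pattern: stems ending in a vowel drop the final letter and add -ob.
So pifer → piferar.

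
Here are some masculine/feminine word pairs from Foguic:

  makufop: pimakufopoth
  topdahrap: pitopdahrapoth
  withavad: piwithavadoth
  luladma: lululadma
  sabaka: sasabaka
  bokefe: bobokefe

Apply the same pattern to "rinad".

topdahrap and luladma both have last vowel 'a' yet inflect differently (pitopdahrapoth, lululadma), so the last vowel is not what conditions the rule; whether the stem ends in a vowel or a consonant is.
"rinad" ends in a consonant. The stems ending in a consonant (makufop → pimakufopoth, topdahrap → pitopdahrapoth, withavad → piwithavadoth) add pi- … -oth around the stem.
So rinad → pirinadoth.

pirinadoth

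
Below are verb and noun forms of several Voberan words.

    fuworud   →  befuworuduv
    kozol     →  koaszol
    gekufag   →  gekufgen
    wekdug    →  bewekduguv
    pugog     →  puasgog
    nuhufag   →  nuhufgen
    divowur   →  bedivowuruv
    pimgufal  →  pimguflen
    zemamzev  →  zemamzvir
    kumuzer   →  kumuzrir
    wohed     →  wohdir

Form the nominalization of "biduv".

wekdug and pugog both end in -g yet inflect differently (bewekduguv, puasgog), so the final letter is not what conditions the rule; the last vowel is.
"biduv" has last vowel 'u'. The stems whose last vowel is 'u' (wekdug → bewekduguv, fuworud → befuworuduv, divowur → bedivowuruv) add be- … -uv around the stem.
The other patterns: stems whose last vowel is 'o' insert -as- after the first vowel; stems whose last vowel is 'e' delete the last vowel and add -ir; stems whose last vowel is 'a' delete the last vowel and add -en.
So biduv → bebiduvuv.

bebiduvuv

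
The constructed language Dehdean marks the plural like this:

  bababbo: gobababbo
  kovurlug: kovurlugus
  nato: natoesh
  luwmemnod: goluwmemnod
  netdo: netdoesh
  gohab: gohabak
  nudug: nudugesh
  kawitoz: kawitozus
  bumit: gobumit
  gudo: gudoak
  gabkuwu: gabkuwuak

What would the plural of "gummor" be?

gudo and nato both end in -o yet inflect differently (gudoak, natoesh), so the final letter is not what conditions the rule; the first letter is.
"gummor" begins with g-. The stems beginning with g- (gudo → gudoak, gabkuwu → gabkuwuak, gohab → gohabak) add -ak.
So gummor → gummorak.

gummorak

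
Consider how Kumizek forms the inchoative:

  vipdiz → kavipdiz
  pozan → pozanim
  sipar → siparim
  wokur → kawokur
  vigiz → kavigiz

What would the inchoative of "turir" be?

sipar and wokur both end in -r yet inflect differently (siparim, kawokur), so the final letter is not what conditions the rule; the last vowel is.
"turir" has last vowel 'i'. The stems whose last vowel is 'i' (vipdiz → kavipdiz, vigiz → kavigiz) add the prefix ka-.
The other pattern: stems whose last vowel is 'a' add -im.
So turir → katurir.

katurir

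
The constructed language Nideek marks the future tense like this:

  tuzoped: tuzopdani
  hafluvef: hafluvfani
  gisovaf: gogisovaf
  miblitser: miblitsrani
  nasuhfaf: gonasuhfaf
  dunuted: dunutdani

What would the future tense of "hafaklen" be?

hafaklnani

hafluvef and gisovaf both end in -f yet inflect differently (hafluvfani, gogisovaf), so the final letter is not what conditions the rule; the last vowel is.
"hafaklen" has last vowel 'e'. The stems whose last vowel is 'e' (miblitser → miblitsrani, dunuted → dunutdani, hafluvef → hafluvfani) delete the last vowel and add -ani.
The other pattern: stems whose last vowel is 'a' add the prefix go-.
So hafaklen → hafaklnani.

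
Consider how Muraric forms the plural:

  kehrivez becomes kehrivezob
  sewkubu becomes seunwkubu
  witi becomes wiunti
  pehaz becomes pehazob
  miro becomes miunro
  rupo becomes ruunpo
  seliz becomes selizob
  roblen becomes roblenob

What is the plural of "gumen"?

"gumen" ends in a consonant. The stems ending in a consonant (roblen → roblenob, pehaz → pehazob, kehrivez → kehrivezob) add -ob.
The other pattern: stems ending in a vowel insert -un- after the first vowel.
So gumen → gumenob.

gumenob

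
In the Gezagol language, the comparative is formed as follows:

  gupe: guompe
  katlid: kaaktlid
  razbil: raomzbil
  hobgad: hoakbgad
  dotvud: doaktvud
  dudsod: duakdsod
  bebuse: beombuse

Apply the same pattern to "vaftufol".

vaomftufol

katlid and razbil both have last vowel 'i' yet inflect differently (kaaktlid, raomzbil), so the last vowel is not what conditions the rule; the final letter is.
"vaftufol" ends in -l. The one such stem in the data (razbil → raomzbil) inserts -om- after the first vowel (as do bebuse, gupe), so the same rule applies.
The other pattern: stems ending in -d insert -ak- after the first vowel.
So vaftufol → vaomftufol.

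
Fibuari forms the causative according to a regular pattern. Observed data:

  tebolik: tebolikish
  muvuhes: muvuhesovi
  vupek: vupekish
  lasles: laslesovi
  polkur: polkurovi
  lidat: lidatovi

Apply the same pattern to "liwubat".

liwubatovi

"liwubat" ends in -t. The one such stem in the data (lidat → lidatovi) adds -ovi, so the same rule applies.
The other pattern: stems ending in -k add -ish.
So liwubat → liwubatovi.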